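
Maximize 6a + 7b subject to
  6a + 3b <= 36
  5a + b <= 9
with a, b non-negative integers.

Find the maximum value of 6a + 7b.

(a,b)=(0,9): 6·0+3·9=27≤36, 5·0+1·9=9≤9, objective 63.
(a,b)=(0,8): 6·0+3·8=24≤36, 5·0+1·8=8≤9, objective 56.
No feasible integer point exceeds 63.

63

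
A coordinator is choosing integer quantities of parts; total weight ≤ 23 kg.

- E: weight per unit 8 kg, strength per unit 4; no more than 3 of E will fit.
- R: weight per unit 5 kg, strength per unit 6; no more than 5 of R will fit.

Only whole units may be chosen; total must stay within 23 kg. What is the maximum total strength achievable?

R has the best ratio (6/5); taking only R gives at most 4×6 = 24 (stopped by the weight limit).
Optimal: 4×R: weight 20 ≤ 23, strength 4·6 = 24.

24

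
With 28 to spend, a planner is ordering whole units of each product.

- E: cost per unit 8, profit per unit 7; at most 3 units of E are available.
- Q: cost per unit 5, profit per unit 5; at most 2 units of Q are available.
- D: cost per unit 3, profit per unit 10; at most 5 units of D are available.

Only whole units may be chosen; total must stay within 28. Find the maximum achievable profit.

62

1×E, 1×Q, and 5×D: cost 28 ≤ 28, profit 1·7 + 1·5 + 5·10 = 62.
2×Q and 5×D: cost 25 ≤ 28, profit 2·5 + 5·10 = 60.
Best is 62.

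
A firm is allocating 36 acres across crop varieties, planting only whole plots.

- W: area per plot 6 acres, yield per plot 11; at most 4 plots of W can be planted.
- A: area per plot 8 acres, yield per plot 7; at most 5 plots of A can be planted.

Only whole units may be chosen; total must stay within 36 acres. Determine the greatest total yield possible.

W has the best ratio (11/6); taking only W gives at most 4×11 = 44 (stopped by the supply cap of 4).
Mixing does better — 4×W and 1×A: area 32 ≤ 36, yield 4·11 + 1·7 = 51.

51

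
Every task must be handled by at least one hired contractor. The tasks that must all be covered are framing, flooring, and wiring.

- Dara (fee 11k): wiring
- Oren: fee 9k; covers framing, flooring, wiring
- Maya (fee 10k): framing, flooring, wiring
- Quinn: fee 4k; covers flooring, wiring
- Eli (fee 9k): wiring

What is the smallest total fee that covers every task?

9

The greedy cost-per-new-task heuristic would pick Quinn and Oren for 13, but a cheaper cover exists.
Oren alone covers framing, flooring, wiring — every task.
Total fee: 9.
No cover costs less than 9.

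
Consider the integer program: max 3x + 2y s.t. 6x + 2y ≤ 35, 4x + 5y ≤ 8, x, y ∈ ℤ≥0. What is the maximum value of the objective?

(x,y)=(2,0) is feasible, giving 6.
(x,y)=(1,0) is feasible, giving 3.
No feasible integer point exceeds 6.

6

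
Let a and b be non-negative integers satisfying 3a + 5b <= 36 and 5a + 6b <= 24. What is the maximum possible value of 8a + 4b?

Relaxing integrality, the LP optimum is 38.40 at (a,b) = (4.8, 0), which is not an integer point.
(a,b)=(4,0): 3·4+5·0=12≤36, 5·4+6·0=20≤24, objective 32.
(a,b)=(3,1): 3·3+5·1=14≤36, 5·3+6·1=21≤24, objective 28.
(a,b)=(3,0): 3·3+5·0=9≤36, 5·3+6·0=15≤24, objective 24.
Maximum is 32 at (a,b)=(4,0).

32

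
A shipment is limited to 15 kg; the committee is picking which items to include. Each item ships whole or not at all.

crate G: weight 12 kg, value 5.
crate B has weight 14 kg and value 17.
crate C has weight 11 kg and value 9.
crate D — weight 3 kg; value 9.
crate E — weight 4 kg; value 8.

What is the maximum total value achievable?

18

crate D + crate E: weight 3 + 4 = 7 ≤ 15, value 9 + 8 = 17.
crate B: weight 14 ≤ 15, value 17.
crate C + crate D: weight 11 + 3 = 14 ≤ 15, value 9 + 9 = 18.
Best is crate C and crate D with total value 18.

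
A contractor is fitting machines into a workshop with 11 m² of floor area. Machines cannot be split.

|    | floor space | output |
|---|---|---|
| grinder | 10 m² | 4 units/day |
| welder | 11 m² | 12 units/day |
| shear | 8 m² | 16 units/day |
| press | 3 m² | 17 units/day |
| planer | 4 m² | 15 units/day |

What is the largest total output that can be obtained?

This is an integer program with binary decision variables.
Allowing fractional choices, the relaxed optimum would be about 40.0, but machines are indivisible.
press: floor space 3 ≤ 11, output 17.
shear + press: floor space 8 + 3 = 11 ≤ 11, output 16 + 17 = 33.
press + planer: floor space 3 + 4 = 7 ≤ 11, output 17 + 15 = 32.
Best is shear and press with total output 33.

33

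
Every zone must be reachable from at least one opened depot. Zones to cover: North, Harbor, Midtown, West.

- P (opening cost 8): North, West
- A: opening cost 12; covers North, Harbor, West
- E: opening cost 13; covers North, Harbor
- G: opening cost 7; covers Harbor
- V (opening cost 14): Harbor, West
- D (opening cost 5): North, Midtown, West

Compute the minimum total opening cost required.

12

Choose G and D: together they cover North, Harbor, Midtown, West — every zone.
Total opening cost: 7 + 5 = 12.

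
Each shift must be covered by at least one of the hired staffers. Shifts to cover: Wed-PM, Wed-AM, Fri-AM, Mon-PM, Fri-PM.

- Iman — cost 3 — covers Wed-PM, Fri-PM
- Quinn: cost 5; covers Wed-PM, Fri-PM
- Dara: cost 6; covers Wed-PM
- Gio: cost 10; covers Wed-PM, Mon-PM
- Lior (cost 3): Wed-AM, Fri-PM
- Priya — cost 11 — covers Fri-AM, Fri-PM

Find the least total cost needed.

The greedy cost-per-new-shift heuristic would pick Iman, Lior, Gio, and Priya for 27, but a cheaper cover exists.
Choose Gio, Lior, and Priya: together they cover Wed-PM, Wed-AM, Fri-AM, Mon-PM, Fri-PM — every shift.
Total cost: 10 + 3 + 11 = 24.
No cover costs less than 24.

24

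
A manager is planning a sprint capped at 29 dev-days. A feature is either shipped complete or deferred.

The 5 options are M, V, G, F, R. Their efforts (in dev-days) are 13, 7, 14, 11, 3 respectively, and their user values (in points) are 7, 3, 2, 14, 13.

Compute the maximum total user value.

Allowing fractional choices, the relaxed optimum would be about 34.9, but features are indivisible.
M + F + R: effort 13 + 11 + 3 = 27 ≤ 29, user value 7 + 14 + 13 = 34.
V + F + R: effort 7 + 11 + 3 = 21 ≤ 29, user value 3 + 14 + 13 = 30.
G + F + R: effort 14 + 11 + 3 = 28 ≤ 29, user value 2 + 14 + 13 = 29.
Best is M, F, and R with total user value 34.

34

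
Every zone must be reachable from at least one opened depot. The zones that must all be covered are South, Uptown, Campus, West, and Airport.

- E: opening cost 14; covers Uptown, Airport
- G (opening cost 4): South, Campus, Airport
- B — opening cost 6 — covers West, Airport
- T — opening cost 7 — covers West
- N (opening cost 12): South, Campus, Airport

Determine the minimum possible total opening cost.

24

This is an integer covering problem.
Choose E, G, and B: together they cover South, Uptown, Campus, West, Airport — every zone.
Total opening cost: 14 + 4 + 6 = 24.
No cover costs less than 24.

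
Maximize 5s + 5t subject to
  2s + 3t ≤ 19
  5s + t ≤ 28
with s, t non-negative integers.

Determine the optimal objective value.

(s,t)=(5,3): 2·5+3·3=19≤19, 5·5+1·3=28≤28, objective 40.
(s,t)=(5,2): 2·5+3·2=16≤19, 5·5+1·2=27≤28, objective 35.
(s,t)=(4,3): 2·4+3·3=17≤19, 5·4+1·3=23≤28, objective 35.
Maximum is 40 at (s,t)=(5,3).

40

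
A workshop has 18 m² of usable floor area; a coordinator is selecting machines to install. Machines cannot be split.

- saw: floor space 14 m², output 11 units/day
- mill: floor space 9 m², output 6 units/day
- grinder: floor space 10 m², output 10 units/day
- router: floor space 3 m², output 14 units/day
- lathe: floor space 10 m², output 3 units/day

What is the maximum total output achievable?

Allowing fractional choices, the relaxed optimum would be about 27.9, but machines are indivisible.
saw + router: floor space 14 + 3 = 17 ≤ 18, output 11 + 14 = 25.
grinder + router: floor space 10 + 3 = 13 ≤ 18, output 10 + 14 = 24.
Best is saw and router with total output 25.

25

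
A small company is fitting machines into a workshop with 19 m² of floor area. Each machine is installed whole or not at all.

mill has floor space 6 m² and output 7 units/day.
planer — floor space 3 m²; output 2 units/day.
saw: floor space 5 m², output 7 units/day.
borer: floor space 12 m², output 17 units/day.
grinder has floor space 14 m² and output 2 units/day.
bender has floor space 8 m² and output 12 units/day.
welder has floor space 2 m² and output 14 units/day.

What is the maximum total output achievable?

38

Allowing fractional choices, the relaxed optimum would be about 38.8, but machines are indivisible.
saw + borer + welder: floor space 5 + 12 + 2 = 19 ≤ 19, output 7 + 17 + 14 = 38.
mill + planer + bender + welder: floor space 6 + 3 + 8 + 2 = 19 ≤ 19, output 7 + 2 + 12 + 14 = 35.
planer + saw + bender + welder: floor space 3 + 5 + 8 + 2 = 18 ≤ 19, output 2 + 7 + 12 + 14 = 35.
Best is saw, borer, and welder with total output 38.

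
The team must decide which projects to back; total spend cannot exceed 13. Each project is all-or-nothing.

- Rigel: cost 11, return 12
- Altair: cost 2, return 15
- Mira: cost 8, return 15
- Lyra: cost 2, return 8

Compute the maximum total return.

Altair + Mira: cost 2 + 8 = 10 ≤ 13, return 15 + 15 = 30.
Altair + Mira + Lyra: cost 2 + 8 + 2 = 12 ≤ 13, return 15 + 15 + 8 = 38.
Best is Altair, Mira, and Lyra with total return 38.

38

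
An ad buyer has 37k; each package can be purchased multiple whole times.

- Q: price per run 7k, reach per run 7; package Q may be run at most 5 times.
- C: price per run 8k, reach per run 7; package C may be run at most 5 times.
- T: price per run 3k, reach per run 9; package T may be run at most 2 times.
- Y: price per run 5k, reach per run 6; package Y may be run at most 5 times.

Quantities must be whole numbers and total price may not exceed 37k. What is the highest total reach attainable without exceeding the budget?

This is a bounded integer knapsack.
T has the best ratio (9/3); taking only T gives at most 2×9 = 18 (stopped by the supply cap of 2).
Mixing does better — 3×Q, 2×T, and 2×Y: price 37 ≤ 37, reach 3·7 + 2·9 + 2·6 = 51.

51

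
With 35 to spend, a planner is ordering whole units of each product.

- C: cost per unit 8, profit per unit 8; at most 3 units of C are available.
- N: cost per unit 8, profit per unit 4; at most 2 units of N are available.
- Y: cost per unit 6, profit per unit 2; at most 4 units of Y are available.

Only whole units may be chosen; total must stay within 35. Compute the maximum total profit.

3×C and 1×N: cost 32 ≤ 35, profit 3·8 + 1·4 = 28.
3×C and 1×Y: cost 30 ≤ 35, profit 3·8 + 1·2 = 26.
Best is 28.

28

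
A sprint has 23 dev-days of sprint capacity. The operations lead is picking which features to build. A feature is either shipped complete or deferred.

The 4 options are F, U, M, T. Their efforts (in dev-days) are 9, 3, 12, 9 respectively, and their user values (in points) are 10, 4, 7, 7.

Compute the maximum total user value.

21

Treat it as a binary knapsack problem.
Allowing fractional choices, the relaxed optimum would be about 22.2, but features are indivisible.
F + T: effort 9 + 9 = 18 ≤ 23, user value 10 + 7 = 17.
F + U + T: effort 9 + 3 + 9 = 21 ≤ 23, user value 10 + 4 + 7 = 21.
Best is F, U, and T with total user value 21.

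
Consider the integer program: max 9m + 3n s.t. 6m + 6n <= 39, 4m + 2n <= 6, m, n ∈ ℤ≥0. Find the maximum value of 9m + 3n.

12

The continuous relaxation peaks at (1.5, 0) with value 13.50; rounding to a feasible lattice point costs some objective.
(m,n)=(1,1): 6·1+6·1=12≤39, 4·1+2·1=6≤6, objective 12.
(m,n)=(1,0): 6·1+6·0=6≤39, 4·1+2·0=4≤6, objective 9.
(m,n)=(0,2): 6·0+6·2=12≤39, 4·0+2·2=4≤6, objective 6.
No feasible integer point exceeds 12.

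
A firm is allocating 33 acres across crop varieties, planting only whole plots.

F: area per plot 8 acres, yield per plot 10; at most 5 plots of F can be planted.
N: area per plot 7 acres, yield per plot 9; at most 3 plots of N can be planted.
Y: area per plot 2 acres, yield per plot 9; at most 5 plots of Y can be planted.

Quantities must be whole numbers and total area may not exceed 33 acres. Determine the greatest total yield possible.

74

Y has the best ratio (9/2); taking only Y gives at most 5×9 = 45 (stopped by the supply cap of 5).
Mixing does better — 2×F, 1×N, and 5×Y: area 33 ≤ 33, yield 2·10 + 1·9 + 5·9 = 74.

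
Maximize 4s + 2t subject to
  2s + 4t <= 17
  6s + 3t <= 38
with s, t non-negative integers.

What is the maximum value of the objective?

Relaxing integrality, the LP optimum is 25.33 at (s,t) = (6.33, 0), which is not an integer point.
(s,t)=(6,0): 2·6+4·0=12≤17, 6·6+3·0=36≤38, objective 24.
(s,t)=(5,1): 2·5+4·1=14≤17, 6·5+3·1=33≤38, objective 22.
(s,t)=(5,0): 2·5+4·0=10≤17, 6·5+3·0=30≤38, objective 20.
The best lattice point is (6,0), giving 24.

24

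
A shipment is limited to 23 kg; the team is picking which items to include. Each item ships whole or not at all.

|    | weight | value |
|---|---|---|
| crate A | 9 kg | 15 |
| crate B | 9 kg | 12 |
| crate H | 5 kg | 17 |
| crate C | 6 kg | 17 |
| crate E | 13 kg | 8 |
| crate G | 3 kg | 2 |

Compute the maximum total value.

Take crate A, crate H, crate C, and crate G: weight 9 + 5 + 6 + 3 = 23 ≤ 23, value 15 + 17 + 17 + 2 = 51.
No other feasible combination does better.

51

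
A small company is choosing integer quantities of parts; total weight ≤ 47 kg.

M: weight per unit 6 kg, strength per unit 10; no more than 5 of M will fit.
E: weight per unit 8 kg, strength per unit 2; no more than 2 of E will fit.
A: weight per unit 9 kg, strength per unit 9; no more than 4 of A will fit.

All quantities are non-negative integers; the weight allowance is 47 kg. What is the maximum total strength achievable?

61

This is a bounded integer knapsack.
Take 5×M, 1×E, and 1×A: weight 47 ≤ 47, strength 5·10 + 1·2 + 1·9 = 61.
M has the best ratio (10/6) and is taken to its limit of 5; remaining capacity is filled optimally with the others.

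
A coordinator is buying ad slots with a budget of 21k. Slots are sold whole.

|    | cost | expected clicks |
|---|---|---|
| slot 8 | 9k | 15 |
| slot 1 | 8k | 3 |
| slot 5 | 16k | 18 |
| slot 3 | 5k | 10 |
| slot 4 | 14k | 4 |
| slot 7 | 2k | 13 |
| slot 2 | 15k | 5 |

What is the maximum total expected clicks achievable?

38

Allowing fractional choices, the relaxed optimum would be about 43.6, but ad slots are indivisible.
slot 8 + slot 1 + slot 7: cost 9 + 8 + 2 = 19 ≤ 21, expected clicks 15 + 3 + 13 = 31.
slot 5 + slot 7: cost 16 + 2 = 18 ≤ 21, expected clicks 18 + 13 = 31.
slot 8 + slot 3 + slot 7: cost 9 + 5 + 2 = 16 ≤ 21, expected clicks 15 + 10 + 13 = 38.
Best is slot 8, slot 3, and slot 7 with total expected clicks 38.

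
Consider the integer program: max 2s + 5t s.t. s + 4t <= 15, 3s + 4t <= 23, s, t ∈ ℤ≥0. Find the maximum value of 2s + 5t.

21

Relaxing integrality, the LP optimum is 21.75 at (s,t) = (4, 2.75), which is not an integer point.
(s,t)=(3,3): 1·3+4·3=15≤15, 3·3+4·3=21≤23, objective 21.
(s,t)=(5,2): 1·5+4·2=13≤15, 3·5+4·2=23≤23, objective 20.
(s,t)=(2,3): 1·2+4·3=14≤15, 3·2+4·3=18≤23, objective 19.
(s,t)=(4,2): 1·4+4·2=12≤15, 3·4+4·2=20≤23, objective 18.
Maximum is 21 at (s,t)=(3,3).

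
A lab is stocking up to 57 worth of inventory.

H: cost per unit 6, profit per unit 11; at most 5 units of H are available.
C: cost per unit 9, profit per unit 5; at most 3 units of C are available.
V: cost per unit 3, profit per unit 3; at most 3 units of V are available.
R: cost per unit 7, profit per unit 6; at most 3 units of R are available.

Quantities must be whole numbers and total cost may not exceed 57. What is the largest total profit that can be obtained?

79

5×H, 2×V, and 3×R: cost 57 ≤ 57, profit 5·11 + 2·3 + 3·6 = 79.
5×H, 1×V, and 3×R: cost 54 ≤ 57, profit 5·11 + 1·3 + 3·6 = 76.
Best is 79.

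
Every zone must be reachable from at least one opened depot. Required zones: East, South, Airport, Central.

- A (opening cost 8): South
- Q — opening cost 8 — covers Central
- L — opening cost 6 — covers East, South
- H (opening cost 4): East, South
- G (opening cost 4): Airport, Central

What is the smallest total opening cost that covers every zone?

8

This is an integer covering problem.
Choose H and G: together they cover East, South, Airport, Central — every zone.
Total opening cost: 4 + 4 = 8.
No cover costs less than 8.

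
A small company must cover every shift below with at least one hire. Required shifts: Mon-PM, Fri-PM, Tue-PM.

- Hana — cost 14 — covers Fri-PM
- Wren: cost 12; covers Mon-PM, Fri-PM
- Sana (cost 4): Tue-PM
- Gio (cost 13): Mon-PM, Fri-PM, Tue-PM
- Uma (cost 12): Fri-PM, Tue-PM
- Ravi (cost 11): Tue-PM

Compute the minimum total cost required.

The greedy cost-per-new-shift heuristic would pick Sana and Wren for 16, but a cheaper cover exists.
Gio alone covers Mon-PM, Fri-PM, Tue-PM — every shift.
Total cost: 13.
No cover costs less than 13.

13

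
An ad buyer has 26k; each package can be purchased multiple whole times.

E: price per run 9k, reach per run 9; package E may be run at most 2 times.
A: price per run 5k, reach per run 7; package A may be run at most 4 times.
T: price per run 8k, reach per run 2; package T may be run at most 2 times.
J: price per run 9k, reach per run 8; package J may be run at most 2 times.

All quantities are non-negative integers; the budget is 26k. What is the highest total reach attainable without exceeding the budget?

30

Take 1×E and 3×A: price 24 ≤ 26, reach 1·9 + 3·7 = 30.
No other integer combination yields more.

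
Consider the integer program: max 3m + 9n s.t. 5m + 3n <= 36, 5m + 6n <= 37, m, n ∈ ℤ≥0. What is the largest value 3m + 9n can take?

54

Relaxing integrality, the LP optimum is 55.50 at (m,n) = (0, 6.17), which is not an integer point.
(m,n)=(0,6): 5·0+3·6=18≤36, 5·0+6·6=36≤37, objective 54.
(m,n)=(1,5): 5·1+3·5=20≤36, 5·1+6·5=35≤37, objective 48.
(m,n)=(0,5): 5·0+3·5=15≤36, 5·0+6·5=30≤37, objective 45.
Maximum is 54 at (m,n)=(0,6).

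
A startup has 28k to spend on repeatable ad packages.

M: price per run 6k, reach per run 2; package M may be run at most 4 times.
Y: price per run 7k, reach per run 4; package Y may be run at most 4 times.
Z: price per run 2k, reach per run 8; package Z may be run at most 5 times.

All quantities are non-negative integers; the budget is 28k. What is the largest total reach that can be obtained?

48

Take 2×Y and 5×Z: price 24 ≤ 28, reach 2·4 + 5·8 = 48.
Z has the best ratio (8/2) and is taken to its limit of 5; remaining capacity is filled optimally with the others.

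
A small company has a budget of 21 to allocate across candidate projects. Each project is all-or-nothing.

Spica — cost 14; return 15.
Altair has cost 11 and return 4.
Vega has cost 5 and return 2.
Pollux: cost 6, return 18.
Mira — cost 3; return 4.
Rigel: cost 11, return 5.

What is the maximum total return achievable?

Allowing fractional choices, the relaxed optimum would be about 34.9, but projects are indivisible.
Spica + Pollux: cost 14 + 6 = 20 ≤ 21, return 15 + 18 = 33.
Pollux + Mira + Rigel: cost 6 + 3 + 11 = 20 ≤ 21, return 18 + 4 + 5 = 27.
Best is Spica and Pollux with total return 33.

33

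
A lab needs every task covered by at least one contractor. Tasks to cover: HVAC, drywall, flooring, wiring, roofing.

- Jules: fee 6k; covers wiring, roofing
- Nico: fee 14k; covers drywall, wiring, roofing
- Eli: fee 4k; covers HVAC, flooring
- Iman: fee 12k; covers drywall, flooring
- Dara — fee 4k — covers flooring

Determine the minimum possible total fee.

18

The greedy cost-per-new-task heuristic would pick Eli, Jules, and Iman for 22, but a cheaper cover exists.
Choose Nico and Eli: together they cover HVAC, drywall, flooring, wiring, roofing — every task.
Total fee: 14 + 4 = 18.
No cover costs less than 18.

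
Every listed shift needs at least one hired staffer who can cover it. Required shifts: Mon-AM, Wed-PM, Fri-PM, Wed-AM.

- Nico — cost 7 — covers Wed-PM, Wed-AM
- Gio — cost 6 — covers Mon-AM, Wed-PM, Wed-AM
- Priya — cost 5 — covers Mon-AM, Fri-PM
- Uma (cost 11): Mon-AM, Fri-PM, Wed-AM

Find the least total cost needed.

11

Choose Gio and Priya: together they cover Mon-AM, Wed-PM, Fri-PM, Wed-AM — every shift.
Total cost: 6 + 5 = 11.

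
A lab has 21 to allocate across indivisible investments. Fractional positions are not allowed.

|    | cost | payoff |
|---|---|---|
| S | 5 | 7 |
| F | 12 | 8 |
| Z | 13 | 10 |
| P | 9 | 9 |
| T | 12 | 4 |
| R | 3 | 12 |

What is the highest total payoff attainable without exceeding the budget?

Allowing fractional choices, the relaxed optimum would be about 31.1, but investments are indivisible.
S + Z + R: cost 5 + 13 + 3 = 21 ≤ 21, payoff 7 + 10 + 12 = 29.
S + P + R: cost 5 + 9 + 3 = 17 ≤ 21, payoff 7 + 9 + 12 = 28.
S + F + R: cost 5 + 12 + 3 = 20 ≤ 21, payoff 7 + 8 + 12 = 27.
Best is S, Z, and R with total payoff 29.

29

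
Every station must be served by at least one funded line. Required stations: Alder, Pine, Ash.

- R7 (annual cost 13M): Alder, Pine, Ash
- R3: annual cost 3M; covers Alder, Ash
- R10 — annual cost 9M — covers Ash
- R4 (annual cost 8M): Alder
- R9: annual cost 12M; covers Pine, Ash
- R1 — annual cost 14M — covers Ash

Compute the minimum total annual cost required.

This is a weighted set-cover instance.
The greedy cost-per-new-station heuristic would pick R3 and R9 for 15, but a cheaper cover exists.
R7 alone covers Alder, Pine, Ash — every station.
Total annual cost: 13.
No cover costs less than 13.

13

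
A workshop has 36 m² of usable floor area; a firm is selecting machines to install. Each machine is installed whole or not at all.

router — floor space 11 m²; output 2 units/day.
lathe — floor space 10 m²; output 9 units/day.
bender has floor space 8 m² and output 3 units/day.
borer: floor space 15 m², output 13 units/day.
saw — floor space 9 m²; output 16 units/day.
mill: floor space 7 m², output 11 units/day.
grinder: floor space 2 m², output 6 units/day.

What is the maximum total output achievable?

46

Take borer, saw, mill, and grinder: floor space 15 + 9 + 7 + 2 = 33 ≤ 36, output 13 + 16 + 11 + 6 = 46.
No other feasible combination does better.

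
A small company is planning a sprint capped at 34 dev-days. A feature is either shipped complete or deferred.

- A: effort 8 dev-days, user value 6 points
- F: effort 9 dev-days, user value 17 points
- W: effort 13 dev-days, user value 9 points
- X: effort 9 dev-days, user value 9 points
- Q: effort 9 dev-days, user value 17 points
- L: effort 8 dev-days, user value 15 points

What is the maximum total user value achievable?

55

A + F + Q + L: effort 8 + 9 + 9 + 8 = 34 ≤ 34, user value 6 + 17 + 17 + 15 = 55.
F + Q + L: effort 9 + 9 + 8 = 26 ≤ 34, user value 17 + 17 + 15 = 49.
Best is A, F, Q, and L with total user value 55.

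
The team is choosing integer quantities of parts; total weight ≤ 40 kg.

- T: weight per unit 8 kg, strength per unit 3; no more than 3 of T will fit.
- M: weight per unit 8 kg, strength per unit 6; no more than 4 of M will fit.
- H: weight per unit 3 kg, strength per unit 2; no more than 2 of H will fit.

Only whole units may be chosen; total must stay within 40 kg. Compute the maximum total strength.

M has the best ratio (6/8); taking only M gives at most 4×6 = 24 (stopped by the supply cap of 4).
Mixing does better — 4×M and 2×H: weight 38 ≤ 40, strength 4·6 + 2·2 = 28.

28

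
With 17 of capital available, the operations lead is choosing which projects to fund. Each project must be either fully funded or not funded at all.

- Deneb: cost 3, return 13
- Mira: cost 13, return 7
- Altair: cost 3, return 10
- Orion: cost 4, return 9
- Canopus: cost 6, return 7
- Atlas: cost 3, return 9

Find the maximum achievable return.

41

Take Deneb, Altair, Orion, and Atlas: cost 3 + 3 + 4 + 3 = 13 ≤ 17, return 13 + 10 + 9 + 9 = 41.
No other feasible combination does better.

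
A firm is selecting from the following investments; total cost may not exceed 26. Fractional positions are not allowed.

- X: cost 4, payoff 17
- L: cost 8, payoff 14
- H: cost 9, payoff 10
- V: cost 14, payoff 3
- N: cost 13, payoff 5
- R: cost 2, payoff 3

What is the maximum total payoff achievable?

44

Treat it as a binary knapsack problem.
X + L + N: cost 4 + 8 + 13 = 25 ≤ 26, payoff 17 + 14 + 5 = 36.
X + L + H + R: cost 4 + 8 + 9 + 2 = 23 ≤ 26, payoff 17 + 14 + 10 + 3 = 44.
X + L + H: cost 4 + 8 + 9 = 21 ≤ 26, payoff 17 + 14 + 10 = 41.
Best is X, L, H, and R with total payoff 44.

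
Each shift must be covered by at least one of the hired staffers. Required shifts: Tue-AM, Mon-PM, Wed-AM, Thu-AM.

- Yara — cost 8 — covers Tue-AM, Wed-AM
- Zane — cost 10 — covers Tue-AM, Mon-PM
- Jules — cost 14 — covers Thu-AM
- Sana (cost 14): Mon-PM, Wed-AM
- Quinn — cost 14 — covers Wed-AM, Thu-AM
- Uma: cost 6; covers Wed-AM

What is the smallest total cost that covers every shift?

24

Choose Zane and Quinn: together they cover Tue-AM, Mon-PM, Wed-AM, Thu-AM — every shift.
Total cost: 10 + 14 = 24.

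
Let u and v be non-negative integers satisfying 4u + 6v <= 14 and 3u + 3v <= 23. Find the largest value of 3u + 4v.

10

The continuous relaxation peaks at (3.5, 0) with value 10.50; rounding to a feasible lattice point costs some objective.
(u,v)=(2,1): 4·2+6·1=14≤14, 3·2+3·1=9≤23, objective 10.
(u,v)=(3,0): 4·3+6·0=12≤14, 3·3+3·0=9≤23, objective 9.
(u,v)=(1,1): 4·1+6·1=10≤14, 3·1+3·1=6≤23, objective 7.
Maximum is 10 at (u,v)=(2,1).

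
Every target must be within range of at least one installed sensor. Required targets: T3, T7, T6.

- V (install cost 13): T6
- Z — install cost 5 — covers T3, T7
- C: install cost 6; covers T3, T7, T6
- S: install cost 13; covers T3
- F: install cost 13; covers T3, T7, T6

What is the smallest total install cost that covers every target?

6

This is an integer covering problem.
C alone covers T3, T7, T6 — every target.
Total install cost: 6.
No cover costs less than 6.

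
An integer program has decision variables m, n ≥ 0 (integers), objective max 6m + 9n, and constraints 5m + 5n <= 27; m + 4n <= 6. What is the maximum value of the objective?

30

Relaxing integrality, the LP optimum is 33.00 at (m,n) = (5.2, 0.2), which is not an integer point.
(m,n)=(5,0) is feasible, giving 30.
(m,n)=(4,0) is feasible, giving 24.
No feasible integer point exceeds 30.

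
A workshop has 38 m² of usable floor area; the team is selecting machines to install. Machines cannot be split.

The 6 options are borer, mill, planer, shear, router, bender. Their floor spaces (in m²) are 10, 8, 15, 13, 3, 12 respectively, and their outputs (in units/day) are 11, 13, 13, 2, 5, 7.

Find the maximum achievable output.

42

Allowing fractional choices, the relaxed optimum would be about 43.2, but machines are indivisible.
mill + planer + router + bender: floor space 8 + 15 + 3 + 12 = 38 ≤ 38, output 13 + 13 + 5 + 7 = 38.
borer + mill + planer + router: floor space 10 + 8 + 15 + 3 = 36 ≤ 38, output 11 + 13 + 13 + 5 = 42.
Best is borer, mill, planer, and router with total output 42.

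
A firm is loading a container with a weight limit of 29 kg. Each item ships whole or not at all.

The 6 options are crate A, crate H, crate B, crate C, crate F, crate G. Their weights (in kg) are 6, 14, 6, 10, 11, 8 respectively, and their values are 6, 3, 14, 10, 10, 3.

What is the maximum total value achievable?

34

Take crate B, crate C, and crate F: weight 6 + 10 + 11 = 27 ≤ 29, value 14 + 10 + 10 = 34.
No other feasible combination does better.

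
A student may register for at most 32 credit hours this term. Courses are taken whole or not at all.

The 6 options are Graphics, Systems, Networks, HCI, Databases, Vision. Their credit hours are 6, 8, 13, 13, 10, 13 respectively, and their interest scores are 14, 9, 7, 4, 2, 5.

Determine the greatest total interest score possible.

30

Take Graphics, Systems, and Networks: credit hours 6 + 8 + 13 = 27 ≤ 32, interest score 14 + 9 + 7 = 30.
No other feasible combination does better.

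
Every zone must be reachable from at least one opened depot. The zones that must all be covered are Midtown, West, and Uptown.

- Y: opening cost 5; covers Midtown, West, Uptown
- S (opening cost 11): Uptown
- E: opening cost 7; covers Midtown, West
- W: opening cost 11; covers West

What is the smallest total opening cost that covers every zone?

This is a weighted set-cover instance.
Y alone covers Midtown, West, Uptown — every zone.
Total opening cost: 5.
No cover costs less than 5.

5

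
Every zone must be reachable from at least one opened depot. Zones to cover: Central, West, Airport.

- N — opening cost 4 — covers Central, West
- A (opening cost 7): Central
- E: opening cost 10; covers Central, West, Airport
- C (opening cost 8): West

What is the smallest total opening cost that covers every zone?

10

This is an integer covering problem.
The greedy cost-per-new-zone heuristic would pick N and E for 14, but a cheaper cover exists.
E alone covers Central, West, Airport — every zone.
Total opening cost: 10.
No cover costs less than 10.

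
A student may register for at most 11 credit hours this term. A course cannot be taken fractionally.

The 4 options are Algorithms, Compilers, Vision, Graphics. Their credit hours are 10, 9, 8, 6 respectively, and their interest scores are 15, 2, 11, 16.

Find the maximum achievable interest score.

16

Graphics: credit hours 6 ≤ 11, interest score 16.
Algorithms: credit hours 10 ≤ 11, interest score 15.
Vision: credit hours 8 ≤ 11, interest score 11.
Best is Graphics with total interest score 16.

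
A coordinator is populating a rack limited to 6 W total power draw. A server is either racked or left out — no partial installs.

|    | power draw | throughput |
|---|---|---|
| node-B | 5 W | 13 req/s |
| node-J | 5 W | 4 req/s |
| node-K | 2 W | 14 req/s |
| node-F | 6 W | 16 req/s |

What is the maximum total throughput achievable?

This is a 0-1 knapsack instance.
node-F: power draw 6 ≤ 6, throughput 16.
node-B: power draw 5 ≤ 6, throughput 13.
node-K: power draw 2 ≤ 6, throughput 14.
Best is node-F with total throughput 16.

16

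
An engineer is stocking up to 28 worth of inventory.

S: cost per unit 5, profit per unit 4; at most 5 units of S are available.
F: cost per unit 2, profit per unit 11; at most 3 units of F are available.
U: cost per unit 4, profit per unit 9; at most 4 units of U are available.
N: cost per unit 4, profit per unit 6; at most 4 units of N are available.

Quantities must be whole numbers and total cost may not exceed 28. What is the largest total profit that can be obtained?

75

Take 3×F, 4×U, and 1×N: cost 26 ≤ 28, profit 3·11 + 4·9 + 1·6 = 75.
F has the best ratio (11/2) and is taken to its limit of 3; remaining capacity is filled optimally with the others.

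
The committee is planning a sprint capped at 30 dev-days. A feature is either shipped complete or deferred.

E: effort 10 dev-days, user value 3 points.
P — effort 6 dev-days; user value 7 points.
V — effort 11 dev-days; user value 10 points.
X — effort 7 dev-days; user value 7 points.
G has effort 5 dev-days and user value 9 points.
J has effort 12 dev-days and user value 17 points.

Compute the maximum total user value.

40

Treat it as a binary knapsack problem.
P + V + J: effort 6 + 11 + 12 = 29 ≤ 30, user value 7 + 10 + 17 = 34.
V + G + J: effort 11 + 5 + 12 = 28 ≤ 30, user value 10 + 9 + 17 = 36.
P + X + G + J: effort 6 + 7 + 5 + 12 = 30 ≤ 30, user value 7 + 7 + 9 + 17 = 40.
Best is P, X, G, and J with total user value 40.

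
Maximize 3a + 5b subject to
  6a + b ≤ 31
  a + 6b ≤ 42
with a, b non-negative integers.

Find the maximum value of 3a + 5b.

42

The continuous relaxation peaks at (4.11, 6.31) with value 43.91; rounding to a feasible lattice point costs some objective.
(a,b)=(4,6): 6·4+1·6=30≤31, 1·4+6·6=40≤42, objective 42.
(a,b)=(3,6): 6·3+1·6=24≤31, 1·3+6·6=39≤42, objective 39.
(a,b)=(4,5): 6·4+1·5=29≤31, 1·4+6·5=34≤42, objective 37.
Maximum is 42 at (a,b)=(4,6).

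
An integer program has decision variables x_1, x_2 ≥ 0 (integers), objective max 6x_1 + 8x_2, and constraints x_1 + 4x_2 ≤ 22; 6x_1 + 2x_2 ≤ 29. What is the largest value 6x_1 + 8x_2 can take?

52

(x_1,x_2)=(2,5): 1·2+4·5=22≤22, 6·2+2·5=22≤29, objective 52.
(x_1,x_2)=(3,4): 1·3+4·4=19≤22, 6·3+2·4=26≤29, objective 50.
(x_1,x_2)=(1,5): 1·1+4·5=21≤22, 6·1+2·5=16≤29, objective 46.
Maximum is 52 at (x_1,x_2)=(2,5).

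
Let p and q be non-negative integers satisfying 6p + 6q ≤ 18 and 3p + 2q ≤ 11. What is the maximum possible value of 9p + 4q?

27

(p,q)=(3,0): 6·3+6·0=18≤18, 3·3+2·0=9≤11, objective 27.
(p,q)=(2,1): 6·2+6·1=18≤18, 3·2+2·1=8≤11, objective 22.
(p,q)=(2,0): 6·2+6·0=12≤18, 3·2+2·0=6≤11, objective 18.
Maximum is 27 at (p,q)=(3,0).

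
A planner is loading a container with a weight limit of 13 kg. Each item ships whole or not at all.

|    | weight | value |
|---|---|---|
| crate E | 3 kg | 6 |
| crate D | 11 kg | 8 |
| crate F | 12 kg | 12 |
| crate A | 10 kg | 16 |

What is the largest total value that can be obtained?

22

crate F: weight 12 ≤ 13, value 12.
crate E + crate A: weight 3 + 10 = 13 ≤ 13, value 6 + 16 = 22.
crate A: weight 10 ≤ 13, value 16.
Best is crate E and crate A with total value 22.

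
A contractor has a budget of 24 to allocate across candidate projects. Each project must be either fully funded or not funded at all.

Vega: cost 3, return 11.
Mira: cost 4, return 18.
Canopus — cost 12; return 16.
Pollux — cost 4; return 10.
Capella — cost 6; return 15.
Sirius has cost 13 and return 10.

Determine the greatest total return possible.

Allowing fractional choices, the relaxed optimum would be about 63.3, but projects are indivisible.
Vega + Mira + Canopus + Pollux: cost 3 + 4 + 12 + 4 = 23 ≤ 24, return 11 + 18 + 16 + 10 = 55.
Mira + Canopus + Capella: cost 4 + 12 + 6 = 22 ≤ 24, return 18 + 16 + 15 = 49.
Vega + Mira + Pollux + Capella: cost 3 + 4 + 4 + 6 = 17 ≤ 24, return 11 + 18 + 10 + 15 = 54.
Best is Vega, Mira, Canopus, and Pollux with total return 55.

55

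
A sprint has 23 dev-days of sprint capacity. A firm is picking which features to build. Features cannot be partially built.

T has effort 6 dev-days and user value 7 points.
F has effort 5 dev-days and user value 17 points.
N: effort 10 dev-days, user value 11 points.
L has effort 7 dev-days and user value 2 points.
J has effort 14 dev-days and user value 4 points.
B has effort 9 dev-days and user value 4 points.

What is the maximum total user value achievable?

35

T + F + N: effort 6 + 5 + 10 = 21 ≤ 23, user value 7 + 17 + 11 = 35.
F + N + L: effort 5 + 10 + 7 = 22 ≤ 23, user value 17 + 11 + 2 = 30.
F + N: effort 5 + 10 = 15 ≤ 23, user value 17 + 11 = 28.
Best is T, F, and N with total user value 35.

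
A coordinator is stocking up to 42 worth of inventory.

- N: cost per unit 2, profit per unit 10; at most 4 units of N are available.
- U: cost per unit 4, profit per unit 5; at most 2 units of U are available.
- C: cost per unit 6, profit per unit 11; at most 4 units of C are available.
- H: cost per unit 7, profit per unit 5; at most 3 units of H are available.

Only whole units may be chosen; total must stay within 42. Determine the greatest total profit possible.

94

N has the best ratio (10/2); taking only N gives at most 4×10 = 40 (stopped by the supply cap of 4).
Mixing does better — 4×N, 2×U, and 4×C: cost 40 ≤ 42, profit 4·10 + 2·5 + 4·11 = 94.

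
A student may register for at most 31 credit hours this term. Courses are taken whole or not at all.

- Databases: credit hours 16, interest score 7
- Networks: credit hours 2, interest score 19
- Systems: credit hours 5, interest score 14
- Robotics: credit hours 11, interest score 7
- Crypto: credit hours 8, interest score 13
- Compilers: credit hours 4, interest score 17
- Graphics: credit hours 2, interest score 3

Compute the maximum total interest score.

70

Treat it as a binary knapsack problem.
Networks + Systems + Robotics + Crypto + Compilers: credit hours 2 + 5 + 11 + 8 + 4 = 30 ≤ 31, interest score 19 + 14 + 7 + 13 + 17 = 70.
Networks + Systems + Crypto + Compilers + Graphics: credit hours 2 + 5 + 8 + 4 + 2 = 21 ≤ 31, interest score 19 + 14 + 13 + 17 + 3 = 66.
Best is Networks, Systems, Robotics, Crypto, and Compilers with total interest score 70.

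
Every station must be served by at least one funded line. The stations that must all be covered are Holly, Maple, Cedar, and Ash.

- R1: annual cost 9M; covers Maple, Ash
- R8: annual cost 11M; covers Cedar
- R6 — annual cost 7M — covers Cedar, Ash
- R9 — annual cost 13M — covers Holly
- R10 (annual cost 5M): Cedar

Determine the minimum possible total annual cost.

27

Choose R1, R9, and R10: together they cover Holly, Maple, Cedar, Ash — every station.
Total annual cost: 9 + 13 + 5 = 27.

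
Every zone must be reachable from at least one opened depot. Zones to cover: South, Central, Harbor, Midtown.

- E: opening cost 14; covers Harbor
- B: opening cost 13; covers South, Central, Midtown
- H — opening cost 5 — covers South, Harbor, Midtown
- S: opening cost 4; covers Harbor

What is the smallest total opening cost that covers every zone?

17

This is an integer covering problem.
The greedy cost-per-new-zone heuristic would pick H and B for 18, but a cheaper cover exists.
Choose B and S: together they cover South, Central, Harbor, Midtown — every zone.
Total opening cost: 13 + 4 = 17.
No cover costs less than 17.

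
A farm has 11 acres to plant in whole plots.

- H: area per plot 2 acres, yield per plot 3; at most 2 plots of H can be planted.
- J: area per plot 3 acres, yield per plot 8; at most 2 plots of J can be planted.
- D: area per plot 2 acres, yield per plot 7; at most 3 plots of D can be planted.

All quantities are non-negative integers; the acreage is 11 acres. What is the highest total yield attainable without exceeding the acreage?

32

Take 1×H, 1×J, and 3×D: area 11 ≤ 11, yield 1·3 + 1·8 + 3·7 = 32.
D has the best ratio (7/2) and is taken to its limit of 3; remaining capacity is filled optimally with the others.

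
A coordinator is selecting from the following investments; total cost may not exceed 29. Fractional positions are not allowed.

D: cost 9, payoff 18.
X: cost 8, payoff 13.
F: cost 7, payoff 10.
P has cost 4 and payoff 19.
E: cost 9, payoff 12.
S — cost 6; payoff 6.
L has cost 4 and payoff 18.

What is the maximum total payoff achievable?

Allowing fractional choices, the relaxed optimum would be about 73.7, but investments are indivisible.
D + X + P + L: cost 9 + 8 + 4 + 4 = 25 ≤ 29, payoff 18 + 13 + 19 + 18 = 68.
D + P + E + L: cost 9 + 4 + 9 + 4 = 26 ≤ 29, payoff 18 + 19 + 12 + 18 = 67.
Best is D, X, P, and L with total payoff 68.

68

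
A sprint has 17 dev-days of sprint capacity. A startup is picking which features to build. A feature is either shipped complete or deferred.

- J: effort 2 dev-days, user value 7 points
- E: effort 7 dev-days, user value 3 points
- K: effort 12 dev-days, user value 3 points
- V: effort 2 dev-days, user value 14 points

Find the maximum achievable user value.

Take J, E, and V: effort 2 + 7 + 2 = 11 ≤ 17, user value 7 + 3 + 14 = 24.
No feasible combination exceeds this.

24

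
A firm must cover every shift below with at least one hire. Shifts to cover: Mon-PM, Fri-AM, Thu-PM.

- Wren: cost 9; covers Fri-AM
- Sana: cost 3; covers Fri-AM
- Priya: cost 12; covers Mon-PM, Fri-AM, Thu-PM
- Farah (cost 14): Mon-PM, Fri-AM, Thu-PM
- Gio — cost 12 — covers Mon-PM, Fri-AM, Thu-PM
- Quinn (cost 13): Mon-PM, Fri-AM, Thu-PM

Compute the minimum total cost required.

12

Priya alone covers Mon-PM, Fri-AM, Thu-PM — every shift.
Total cost: 12.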